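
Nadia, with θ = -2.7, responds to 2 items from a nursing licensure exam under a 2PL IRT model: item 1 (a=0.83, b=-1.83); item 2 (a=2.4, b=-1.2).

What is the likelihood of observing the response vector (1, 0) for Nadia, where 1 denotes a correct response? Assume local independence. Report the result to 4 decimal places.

P(θ) = 1 / (1 + exp(−a(θ − b)))
P_1 = 1/(1+e^{0.7221}) = 0.3269
P_2 = 1/(1+e^{3.6000}) = 0.0266
L = P_1 × (1−P_2) = 0.3269 × 0.9734 = 0.31824

0.3182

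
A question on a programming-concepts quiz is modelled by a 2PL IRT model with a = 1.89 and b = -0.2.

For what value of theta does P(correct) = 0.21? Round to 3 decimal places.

-0.901

P(theta) = 1 / (1 + exp(−a(theta − b)))
logit = ln(0.2100/0.7900) = -1.3249
theta = b + logit/(a) = -0.2 + (-1.3249)/1.8900 = -0.9010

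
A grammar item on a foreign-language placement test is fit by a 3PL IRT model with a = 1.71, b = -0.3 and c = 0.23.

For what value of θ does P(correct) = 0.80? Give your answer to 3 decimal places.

P(θ) = c + (1 − c) · 1 / (1 + exp(−a(θ − b)))
Remove guessing floor: (0.80 − 0.23)/(1 − 0.23) = 0.7403
logit = ln(0.7403/0.2597) = 1.0473
θ = b + logit/(a) = -0.3 + 1.0473/1.7100 = 0.3125

0.312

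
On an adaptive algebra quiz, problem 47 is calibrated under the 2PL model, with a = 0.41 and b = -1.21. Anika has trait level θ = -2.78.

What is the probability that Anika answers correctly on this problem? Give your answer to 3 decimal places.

0.344

P(θ) = 1 / (1 + exp(−a(θ − b)))
Exponent: 0.41 × (-2.78 − (-1.21)) = -0.6437
1/(1 + e^{0.6437}) = 0.3444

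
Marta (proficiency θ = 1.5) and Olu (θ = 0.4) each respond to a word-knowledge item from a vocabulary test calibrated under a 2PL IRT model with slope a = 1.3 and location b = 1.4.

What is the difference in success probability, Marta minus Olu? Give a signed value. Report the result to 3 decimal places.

P(θ) = 1 / (1 + exp(−a(θ − b)))
P(Marta) = 0.5325  [exponent 0.1300]
P(Olu) = 0.2142  [exponent -1.3000]
Difference = 0.5325 − 0.2142 = 0.3183

0.318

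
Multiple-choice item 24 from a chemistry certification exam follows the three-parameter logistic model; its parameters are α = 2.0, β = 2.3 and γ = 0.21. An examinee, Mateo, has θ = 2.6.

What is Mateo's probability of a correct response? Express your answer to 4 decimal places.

P(θ) = γ + (1 − γ) · 1 / (1 + exp(−α(θ − β)))
Exponent: 2.0 × (2.6 − 2.3) = 0.6000
1/(1 + e^{-0.6000}) = 0.6457
P = 0.21 + 0.79 × 0.6457 = 0.7201

0.7201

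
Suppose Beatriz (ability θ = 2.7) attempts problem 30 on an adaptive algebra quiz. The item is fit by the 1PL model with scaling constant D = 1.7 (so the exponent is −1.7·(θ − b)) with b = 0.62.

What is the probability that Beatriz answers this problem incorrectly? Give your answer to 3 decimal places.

P(θ) = 1 / (1 + exp(−D·(θ − b)))
Exponent: 1.7 × (2.7 − 0.62) = 3.5360
1/(1 + e^{-3.5360}) = 0.9717
P = 0.9717
P(incorrect) = 1 − 0.9717 = 0.0283

0.028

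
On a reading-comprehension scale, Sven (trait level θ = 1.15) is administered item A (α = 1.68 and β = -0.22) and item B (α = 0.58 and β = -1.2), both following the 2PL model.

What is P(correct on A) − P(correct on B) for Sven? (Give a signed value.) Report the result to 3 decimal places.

0.113

P(θ) = 1 / (1 + exp(−α(θ − β)))
P_A = 0.9090
P_B = 0.7962
P_A − P_B = 0.1128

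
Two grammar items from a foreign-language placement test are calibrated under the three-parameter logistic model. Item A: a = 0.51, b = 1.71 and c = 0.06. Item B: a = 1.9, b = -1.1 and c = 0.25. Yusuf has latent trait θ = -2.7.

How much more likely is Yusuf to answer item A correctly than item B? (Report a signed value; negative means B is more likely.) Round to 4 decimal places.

P(θ) = c + (1 − c) · 1 / (1 + exp(−a(θ − b)))
P_A = 0.1497
P_B = 0.2842
P_A − P_B = -0.1345

-0.1345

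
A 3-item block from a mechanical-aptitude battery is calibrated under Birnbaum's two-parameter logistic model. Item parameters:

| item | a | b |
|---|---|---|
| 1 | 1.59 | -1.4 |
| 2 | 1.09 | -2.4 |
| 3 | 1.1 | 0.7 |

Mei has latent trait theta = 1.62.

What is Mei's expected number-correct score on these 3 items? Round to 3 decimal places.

2.713

P(theta) = 1 / (1 + exp(−a(theta − b)))
P_1 = 1/(1+e^{-4.8018}) = 0.9919
P_2 = 1/(1+e^{-4.3818}) = 0.9877
P_3 = 1/(1+e^{-1.0120}) = 0.7334
E[score] = 0.9919 + 0.9877 + 0.7334 = 2.7129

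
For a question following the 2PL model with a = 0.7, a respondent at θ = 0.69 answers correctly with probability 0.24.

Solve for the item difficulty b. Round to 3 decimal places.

P(θ) = 1 / (1 + exp(−a(θ − b)))
logit(0.24) = ln(0.24/0.76) = -1.1527
b = θ − logit/(a) = 0.69 − (-1.1527)/0.7000 = 2.3367

2.337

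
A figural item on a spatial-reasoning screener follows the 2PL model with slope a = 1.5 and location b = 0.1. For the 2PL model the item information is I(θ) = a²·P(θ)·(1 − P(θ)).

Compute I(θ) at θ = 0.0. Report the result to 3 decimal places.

P = 1/(1+e^{0.1500}) = 0.4626
P(1−P) = 0.4626 × 0.5374 = 0.2486
I = a² × P(1−P) = 1.5² × 0.2486 = 0.55935

0.559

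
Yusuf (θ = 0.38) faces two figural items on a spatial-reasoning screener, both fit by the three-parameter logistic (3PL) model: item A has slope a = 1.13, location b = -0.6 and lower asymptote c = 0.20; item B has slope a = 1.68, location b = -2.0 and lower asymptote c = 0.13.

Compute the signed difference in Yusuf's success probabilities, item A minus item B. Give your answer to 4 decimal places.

-0.1830

P(θ) = c + (1 − c) · 1 / (1 + exp(−a(θ − b)))
P_A = 0.8013
P_B = 0.9843
P_A − P_B = -0.1830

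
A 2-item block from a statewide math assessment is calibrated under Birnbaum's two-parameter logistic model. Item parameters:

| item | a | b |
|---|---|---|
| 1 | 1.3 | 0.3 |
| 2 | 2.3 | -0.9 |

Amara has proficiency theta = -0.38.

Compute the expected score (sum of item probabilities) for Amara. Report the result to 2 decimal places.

1.06

P(theta) = 1 / (1 + exp(−a(theta − b)))
P_1 = 1/(1+e^{0.8840}) = 0.2923
P_2 = 1/(1+e^{-1.1960}) = 0.7678
E[score] = 0.2923 + 0.7678 = 1.0602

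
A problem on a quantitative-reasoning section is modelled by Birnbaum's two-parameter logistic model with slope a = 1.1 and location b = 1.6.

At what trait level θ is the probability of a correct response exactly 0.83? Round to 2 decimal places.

P(θ) = 1 / (1 + exp(−a(θ − b)))
logit = ln(0.8300/0.1700) = 1.5856
θ = b + logit/(a) = 1.6 + 1.5856/1.1000 = 3.0415

3.04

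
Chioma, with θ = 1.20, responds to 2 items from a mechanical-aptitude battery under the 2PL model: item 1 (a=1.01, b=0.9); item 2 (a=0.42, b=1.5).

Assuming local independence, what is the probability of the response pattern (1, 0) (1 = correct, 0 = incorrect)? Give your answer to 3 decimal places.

0.306

P(θ) = 1 / (1 + exp(−a(θ − b)))
P_1 = 1/(1+e^{-0.3030}) = 0.5752
P_2 = 1/(1+e^{0.1260}) = 0.4685
L = P_1 × (1−P_2) = 0.5752 × 0.5315 = 0.30568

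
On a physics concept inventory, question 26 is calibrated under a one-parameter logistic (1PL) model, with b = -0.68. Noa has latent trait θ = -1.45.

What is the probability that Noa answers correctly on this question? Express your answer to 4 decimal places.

0.3165

P(θ) = 1 / (1 + exp(−(θ − b)))
Exponent: (-1.45 − (-0.68)) = -0.7700
1/(1 + e^{0.7700}) = 0.3165
P = 0.3165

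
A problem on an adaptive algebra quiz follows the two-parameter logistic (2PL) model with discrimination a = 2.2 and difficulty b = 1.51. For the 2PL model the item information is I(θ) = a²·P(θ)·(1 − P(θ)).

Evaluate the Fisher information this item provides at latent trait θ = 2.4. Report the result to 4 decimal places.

0.5246

P = 1/(1+e^{-1.9580}) = 0.8763
P(1−P) = 0.8763 × 0.1237 = 0.1084
I = a² × P(1−P) = 2.2² × 0.1084 = 0.52459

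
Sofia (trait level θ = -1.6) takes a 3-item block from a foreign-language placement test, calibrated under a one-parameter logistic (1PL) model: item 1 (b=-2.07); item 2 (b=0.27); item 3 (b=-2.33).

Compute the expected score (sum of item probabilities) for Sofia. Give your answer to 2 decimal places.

P(θ) = 1 / (1 + exp(−(θ − b)))
P_1 = 1/(1+e^{-0.4700}) = 0.6154
P_2 = 1/(1+e^{1.8700}) = 0.1335
P_3 = 1/(1+e^{-0.7300}) = 0.6748
E[score] = 0.6154 + 0.1335 + 0.6748 = 1.4237

1.42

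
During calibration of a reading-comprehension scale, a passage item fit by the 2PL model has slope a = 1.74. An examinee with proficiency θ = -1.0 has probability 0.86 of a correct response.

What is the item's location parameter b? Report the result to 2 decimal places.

-2.04

P(θ) = 1 / (1 + exp(−a(θ − b)))
logit(0.86) = ln(0.86/0.14) = 1.8153
b = θ − logit/(a) = -1.0 − 1.8153/1.7400 = -2.0433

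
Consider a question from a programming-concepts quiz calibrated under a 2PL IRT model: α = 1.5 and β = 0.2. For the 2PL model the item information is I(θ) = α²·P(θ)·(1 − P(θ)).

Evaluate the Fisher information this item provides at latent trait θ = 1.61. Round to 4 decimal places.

0.2161

P = 1/(1+e^{-2.1150}) = 0.8924
P(1−P) = 0.8924 × 0.1076 = 0.0961
I = α² × P(1−P) = 1.5² × 0.0961 = 0.21613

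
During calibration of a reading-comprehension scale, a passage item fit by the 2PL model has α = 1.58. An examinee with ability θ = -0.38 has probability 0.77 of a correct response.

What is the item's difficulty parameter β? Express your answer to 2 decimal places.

-1.14

P(θ) = 1 / (1 + exp(−α(θ − β)))
logit(0.77) = ln(0.77/0.23) = 1.2083
β = θ − logit/(α) = -0.38 − 1.2083/1.5800 = -1.1448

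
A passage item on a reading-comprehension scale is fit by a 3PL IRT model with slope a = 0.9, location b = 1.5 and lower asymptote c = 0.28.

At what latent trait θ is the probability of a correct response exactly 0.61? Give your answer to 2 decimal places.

P(θ) = c + (1 − c) · 1 / (1 + exp(−a(θ − b)))
Remove guessing floor: (0.61 − 0.28)/(1 − 0.28) = 0.4583
logit = ln(0.4583/0.5417) = -0.1671
θ = b + logit/(a) = 1.5 + (-0.1671)/0.9000 = 1.3144

1.31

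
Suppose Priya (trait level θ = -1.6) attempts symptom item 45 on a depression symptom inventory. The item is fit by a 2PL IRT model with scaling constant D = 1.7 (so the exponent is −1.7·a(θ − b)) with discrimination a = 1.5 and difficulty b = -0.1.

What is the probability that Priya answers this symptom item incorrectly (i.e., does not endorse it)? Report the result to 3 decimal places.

P(θ) = 1 / (1 + exp(−D·a(θ − b)))
Exponent: 1.7 × 1.5 × (-1.6 − (-0.1)) = -3.8250
1/(1 + e^{3.8250}) = 0.0214
P = 0.0214
P(incorrect) = 1 − 0.0214 = 0.9786

0.979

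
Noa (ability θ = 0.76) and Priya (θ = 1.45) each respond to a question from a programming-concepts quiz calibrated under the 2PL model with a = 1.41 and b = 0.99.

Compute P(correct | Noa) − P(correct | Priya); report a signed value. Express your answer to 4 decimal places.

P(θ) = 1 / (1 + exp(−a(θ − b)))
P(Noa) = 0.4196  [exponent -0.3243]
P(Priya) = 0.6567  [exponent 0.6486]
Difference = 0.4196 − 0.6567 = -0.2371

-0.2371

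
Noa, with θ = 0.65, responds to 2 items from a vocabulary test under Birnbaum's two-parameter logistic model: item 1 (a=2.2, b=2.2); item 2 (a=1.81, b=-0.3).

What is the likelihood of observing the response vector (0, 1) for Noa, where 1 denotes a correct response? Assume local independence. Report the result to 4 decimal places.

0.8209

P(θ) = 1 / (1 + exp(−a(θ − b)))
P_1 = 1/(1+e^{3.4100}) = 0.0320
P_2 = 1/(1+e^{-1.7195}) = 0.8481
L = (1−P_1) × P_2 = 0.9680 × 0.8481 = 0.82094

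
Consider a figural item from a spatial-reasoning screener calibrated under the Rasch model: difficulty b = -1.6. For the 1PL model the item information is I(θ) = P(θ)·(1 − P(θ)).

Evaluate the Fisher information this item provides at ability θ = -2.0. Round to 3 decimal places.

P = 1/(1+e^{0.4000}) = 0.4013
P(1−P) = 0.4013 × 0.5987 = 0.2403
I = P(1−P) = 0.24026

0.240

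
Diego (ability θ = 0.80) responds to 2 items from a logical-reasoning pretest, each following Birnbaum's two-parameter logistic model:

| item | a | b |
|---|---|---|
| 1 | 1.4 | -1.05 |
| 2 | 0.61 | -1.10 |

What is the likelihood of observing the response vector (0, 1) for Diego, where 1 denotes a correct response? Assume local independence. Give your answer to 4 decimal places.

0.0531

P(θ) = 1 / (1 + exp(−a(θ − b)))
P_1 = 1/(1+e^{-2.5900}) = 0.9302
P_2 = 1/(1+e^{-1.1590}) = 0.7612
L = (1−P_1) × P_2 = 0.0698 × 0.7612 = 0.05312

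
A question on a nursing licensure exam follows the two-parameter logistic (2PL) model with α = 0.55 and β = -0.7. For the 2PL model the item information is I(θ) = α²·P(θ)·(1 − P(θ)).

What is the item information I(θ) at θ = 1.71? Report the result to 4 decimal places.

0.0502

P = 1/(1+e^{-1.3255}) = 0.7901
P(1−P) = 0.7901 × 0.2099 = 0.1658
I = α² × P(1−P) = 0.55² × 0.1658 = 0.05017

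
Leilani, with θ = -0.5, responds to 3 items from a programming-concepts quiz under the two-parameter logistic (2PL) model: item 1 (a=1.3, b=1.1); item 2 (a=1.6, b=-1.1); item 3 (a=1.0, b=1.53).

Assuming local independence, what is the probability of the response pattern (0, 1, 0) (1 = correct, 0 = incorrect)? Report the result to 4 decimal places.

P(θ) = 1 / (1 + exp(−a(θ − b)))
P_1 = 1/(1+e^{2.0800}) = 0.1111
P_2 = 1/(1+e^{-0.9600}) = 0.7231
P_3 = 1/(1+e^{2.0300}) = 0.1161
L = (1−P_1) × P_2 × (1−P_3) = 0.8889 × 0.7231 × 0.8839 = 0.56819

0.5682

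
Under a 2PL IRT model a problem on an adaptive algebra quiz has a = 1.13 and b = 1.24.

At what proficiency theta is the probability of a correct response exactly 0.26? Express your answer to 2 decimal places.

0.31

P(theta) = 1 / (1 + exp(−a(theta − b)))
logit = ln(0.2600/0.7400) = -1.0460
theta = b + logit/(a) = 1.24 + (-1.0460)/1.1300 = 0.3144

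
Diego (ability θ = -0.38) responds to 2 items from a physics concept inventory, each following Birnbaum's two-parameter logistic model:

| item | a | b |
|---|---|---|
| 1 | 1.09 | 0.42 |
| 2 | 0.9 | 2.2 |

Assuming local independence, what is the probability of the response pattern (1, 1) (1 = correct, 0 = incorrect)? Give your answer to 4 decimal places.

P(θ) = 1 / (1 + exp(−a(θ − b)))
P_1 = 1/(1+e^{0.8720}) = 0.2948
P_2 = 1/(1+e^{2.3220}) = 0.0893
L = P_1 × P_2 = 0.2948 × 0.0893 = 0.02633

0.0263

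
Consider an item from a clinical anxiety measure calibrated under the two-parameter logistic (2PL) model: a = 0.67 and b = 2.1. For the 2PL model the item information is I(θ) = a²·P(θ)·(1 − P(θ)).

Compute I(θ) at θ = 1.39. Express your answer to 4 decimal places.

0.1061

P = 1/(1+e^{0.4757}) = 0.3833
P(1−P) = 0.3833 × 0.6167 = 0.2364
I = a² × P(1−P) = 0.67² × 0.2364 = 0.10611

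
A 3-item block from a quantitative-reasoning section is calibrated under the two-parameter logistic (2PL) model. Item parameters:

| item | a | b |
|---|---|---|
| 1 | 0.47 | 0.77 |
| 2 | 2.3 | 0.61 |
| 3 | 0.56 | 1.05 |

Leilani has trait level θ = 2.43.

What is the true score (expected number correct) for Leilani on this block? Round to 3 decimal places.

2.355

P(θ) = 1 / (1 + exp(−a(θ − b)))
P_1 = 1/(1+e^{-0.7802}) = 0.6857
P_2 = 1/(1+e^{-4.1860}) = 0.9850
P_3 = 1/(1+e^{-0.7728}) = 0.6841
E[score] = 0.6857 + 0.9850 + 0.6841 = 2.3549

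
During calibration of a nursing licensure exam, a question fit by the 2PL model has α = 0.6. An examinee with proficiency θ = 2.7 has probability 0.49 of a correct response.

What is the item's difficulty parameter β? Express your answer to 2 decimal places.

P(θ) = 1 / (1 + exp(−α(θ − β)))
logit(0.49) = ln(0.49/0.51) = -0.0400
β = θ − logit/(α) = 2.7 − (-0.0400)/0.6000 = 2.7667

2.77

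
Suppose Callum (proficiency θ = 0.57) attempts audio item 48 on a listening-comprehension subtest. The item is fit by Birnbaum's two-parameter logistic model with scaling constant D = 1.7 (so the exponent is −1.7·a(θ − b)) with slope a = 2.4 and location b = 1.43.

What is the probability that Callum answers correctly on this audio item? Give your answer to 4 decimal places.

P(θ) = 1 / (1 + exp(−D·a(θ − b)))
Exponent: 1.7 × 2.4 × (0.57 − 1.43) = -3.5088
1/(1 + e^{3.5088}) = 0.0291
P = 0.0291

0.0291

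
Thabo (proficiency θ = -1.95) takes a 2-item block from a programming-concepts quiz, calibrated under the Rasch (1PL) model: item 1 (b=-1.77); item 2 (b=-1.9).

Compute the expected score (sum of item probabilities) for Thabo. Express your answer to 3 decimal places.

0.943

P(θ) = 1 / (1 + exp(−(θ − b)))
P_1 = 1/(1+e^{0.1800}) = 0.4551
P_2 = 1/(1+e^{0.0500}) = 0.4875
E[score] = 0.4551 + 0.4875 = 0.9426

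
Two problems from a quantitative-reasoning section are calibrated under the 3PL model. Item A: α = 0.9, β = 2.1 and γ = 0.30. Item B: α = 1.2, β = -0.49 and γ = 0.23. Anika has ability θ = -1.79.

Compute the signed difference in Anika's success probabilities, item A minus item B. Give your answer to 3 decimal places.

P(θ) = γ + (1 − γ) · 1 / (1 + exp(−α(θ − β)))
P_A = 0.3205
P_B = 0.3637
P_A − P_B = -0.0432

-0.043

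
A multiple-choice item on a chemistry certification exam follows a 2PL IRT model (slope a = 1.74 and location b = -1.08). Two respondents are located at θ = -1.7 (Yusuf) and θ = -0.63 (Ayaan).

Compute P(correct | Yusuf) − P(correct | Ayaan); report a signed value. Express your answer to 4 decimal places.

P(θ) = 1 / (1 + exp(−a(θ − b)))
P(Yusuf) = 0.2537  [exponent -1.0788]
P(Ayaan) = 0.6863  [exponent 0.7830]
Difference = 0.2537 − 0.6863 = -0.4326

-0.4326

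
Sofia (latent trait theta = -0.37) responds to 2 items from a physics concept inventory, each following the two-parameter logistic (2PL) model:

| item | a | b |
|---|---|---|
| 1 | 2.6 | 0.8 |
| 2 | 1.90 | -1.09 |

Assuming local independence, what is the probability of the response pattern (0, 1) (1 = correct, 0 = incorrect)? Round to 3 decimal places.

P(theta) = 1 / (1 + exp(−a(theta − b)))
P_1 = 1/(1+e^{3.0420}) = 0.0456
P_2 = 1/(1+e^{-1.3680}) = 0.7971
L = (1−P_1) × P_2 = 0.9544 × 0.7971 = 0.76074

0.761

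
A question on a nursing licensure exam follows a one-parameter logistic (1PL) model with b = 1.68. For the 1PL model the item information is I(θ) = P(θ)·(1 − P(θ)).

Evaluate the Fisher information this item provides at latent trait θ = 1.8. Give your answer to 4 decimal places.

0.2491

P = 1/(1+e^{-0.1200}) = 0.5300
P(1−P) = 0.5300 × 0.4700 = 0.2491
I = P(1−P) = 0.24910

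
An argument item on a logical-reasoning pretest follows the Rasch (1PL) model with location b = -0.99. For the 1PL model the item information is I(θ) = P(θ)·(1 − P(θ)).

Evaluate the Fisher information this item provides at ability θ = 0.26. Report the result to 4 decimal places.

0.1731

P = 1/(1+e^{-1.2500}) = 0.7773
P(1−P) = 0.7773 × 0.2227 = 0.1731
I = P(1−P) = 0.17310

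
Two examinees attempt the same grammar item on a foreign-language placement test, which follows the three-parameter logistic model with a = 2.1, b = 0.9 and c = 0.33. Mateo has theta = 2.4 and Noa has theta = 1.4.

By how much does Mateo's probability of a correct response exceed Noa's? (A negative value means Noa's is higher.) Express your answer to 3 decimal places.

0.146

P(theta) = c + (1 − c) · 1 / (1 + exp(−a(theta − b)))
P(Mateo) = 0.9725  [exponent 3.1500]
P(Noa) = 0.8263  [exponent 1.0500]
Difference = 0.9725 − 0.8263 = 0.1461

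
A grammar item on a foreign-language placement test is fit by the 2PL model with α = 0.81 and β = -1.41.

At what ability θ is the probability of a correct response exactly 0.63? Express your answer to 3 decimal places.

-0.753

P(θ) = 1 / (1 + exp(−α(θ − β)))
logit = ln(0.6300/0.3700) = 0.5322
θ = β + logit/(α) = -1.41 + 0.5322/0.8100 = -0.7529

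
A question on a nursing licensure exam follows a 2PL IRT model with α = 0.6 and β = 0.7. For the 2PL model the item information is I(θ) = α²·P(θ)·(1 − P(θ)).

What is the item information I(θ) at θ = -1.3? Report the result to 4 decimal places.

P = 1/(1+e^{1.2000}) = 0.2315
P(1−P) = 0.2315 × 0.7685 = 0.1779
I = α² × P(1−P) = 0.6² × 0.1779 = 0.06404

0.0640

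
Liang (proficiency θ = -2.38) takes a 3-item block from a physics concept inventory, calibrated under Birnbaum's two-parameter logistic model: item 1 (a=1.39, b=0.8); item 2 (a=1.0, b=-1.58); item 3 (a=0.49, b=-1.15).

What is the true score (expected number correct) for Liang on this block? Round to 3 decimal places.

P(θ) = 1 / (1 + exp(−a(θ − b)))
P_1 = 1/(1+e^{4.4202}) = 0.0119
P_2 = 1/(1+e^{0.8000}) = 0.3100
P_3 = 1/(1+e^{0.6027}) = 0.3537
E[score] = 0.0119 + 0.3100 + 0.3537 = 0.6756

0.676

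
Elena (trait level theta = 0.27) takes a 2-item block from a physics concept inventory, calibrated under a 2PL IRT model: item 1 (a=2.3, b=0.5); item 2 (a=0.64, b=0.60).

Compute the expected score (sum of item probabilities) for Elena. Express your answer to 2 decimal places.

P(theta) = 1 / (1 + exp(−a(theta − b)))
P_1 = 1/(1+e^{0.5290}) = 0.3708
P_2 = 1/(1+e^{0.2112}) = 0.4474
E[score] = 0.3708 + 0.4474 = 0.8181

0.82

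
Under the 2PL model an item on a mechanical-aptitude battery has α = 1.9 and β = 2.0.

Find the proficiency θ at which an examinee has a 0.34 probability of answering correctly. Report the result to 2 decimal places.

P(θ) = 1 / (1 + exp(−α(θ − β)))
logit = ln(0.3400/0.6600) = -0.6633
θ = β + logit/(α) = 2.0 + (-0.6633)/1.9000 = 1.6509

1.65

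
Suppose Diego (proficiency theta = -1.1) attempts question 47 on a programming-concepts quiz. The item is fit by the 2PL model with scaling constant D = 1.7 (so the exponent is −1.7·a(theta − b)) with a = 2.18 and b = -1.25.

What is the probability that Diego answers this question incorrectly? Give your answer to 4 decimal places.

0.3645

P(theta) = 1 / (1 + exp(−D·a(theta − b)))
Exponent: 1.7 × 2.18 × (-1.1 − (-1.25)) = 0.5559
1/(1 + e^{-0.5559}) = 0.6355
P = 0.6355
P(incorrect) = 1 − 0.6355 = 0.3645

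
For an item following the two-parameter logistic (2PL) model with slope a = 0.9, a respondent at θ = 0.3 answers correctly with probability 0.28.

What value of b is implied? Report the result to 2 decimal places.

P(θ) = 1 / (1 + exp(−a(θ − b)))
logit(0.28) = ln(0.28/0.72) = -0.9445
b = θ − logit/(a) = 0.3 − (-0.9445)/0.9000 = 1.3494

1.35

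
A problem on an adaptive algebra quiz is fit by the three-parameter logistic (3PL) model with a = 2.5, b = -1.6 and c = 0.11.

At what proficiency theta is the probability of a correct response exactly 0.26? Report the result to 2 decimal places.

P(theta) = c + (1 − c) · 1 / (1 + exp(−a(theta − b)))
Remove guessing floor: (0.26 − 0.11)/(1 − 0.11) = 0.1685
logit = ln(0.1685/0.8315) = -1.5960
theta = b + logit/(a) = -1.6 + (-1.5960)/2.5000 = -2.2384

-2.24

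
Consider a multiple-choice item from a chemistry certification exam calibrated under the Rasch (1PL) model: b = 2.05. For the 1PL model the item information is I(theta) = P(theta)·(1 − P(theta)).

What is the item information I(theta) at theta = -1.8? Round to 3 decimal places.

P = 1/(1+e^{3.8500}) = 0.0208
P(1−P) = 0.0208 × 0.9792 = 0.0204
I = P(1−P) = 0.02040

0.020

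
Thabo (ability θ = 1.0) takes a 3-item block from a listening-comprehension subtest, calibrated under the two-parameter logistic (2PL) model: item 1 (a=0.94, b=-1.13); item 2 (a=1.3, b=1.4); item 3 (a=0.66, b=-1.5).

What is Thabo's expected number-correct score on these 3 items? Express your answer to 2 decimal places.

2.09

P(θ) = 1 / (1 + exp(−a(θ − b)))
P_1 = 1/(1+e^{-2.0022}) = 0.8810
P_2 = 1/(1+e^{0.5200}) = 0.3729
P_3 = 1/(1+e^{-1.6500}) = 0.8389
E[score] = 0.8810 + 0.3729 + 0.8389 = 2.0928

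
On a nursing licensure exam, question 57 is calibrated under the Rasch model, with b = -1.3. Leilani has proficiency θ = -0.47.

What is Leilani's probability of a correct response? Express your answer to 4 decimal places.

0.6964

P(θ) = 1 / (1 + exp(−(θ − b)))
Exponent: (-0.47 − (-1.3)) = 0.8300
1/(1 + e^{-0.8300}) = 0.6964
P = 0.6964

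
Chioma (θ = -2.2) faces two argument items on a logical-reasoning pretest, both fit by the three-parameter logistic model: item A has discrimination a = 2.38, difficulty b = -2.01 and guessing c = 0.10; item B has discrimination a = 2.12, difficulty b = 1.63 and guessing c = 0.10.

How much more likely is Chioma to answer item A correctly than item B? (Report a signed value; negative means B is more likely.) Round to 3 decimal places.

0.350

P(θ) = c + (1 − c) · 1 / (1 + exp(−a(θ − b)))
P_A = 0.4500
P_B = 0.1003
P_A − P_B = 0.3497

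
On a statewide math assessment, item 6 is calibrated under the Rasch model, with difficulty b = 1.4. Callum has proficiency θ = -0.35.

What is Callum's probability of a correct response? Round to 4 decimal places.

P(θ) = 1 / (1 + exp(−(θ − b)))
Exponent: (-0.35 − 1.4) = -1.7500
1/(1 + e^{1.7500}) = 0.1480
P = 0.1480

0.1480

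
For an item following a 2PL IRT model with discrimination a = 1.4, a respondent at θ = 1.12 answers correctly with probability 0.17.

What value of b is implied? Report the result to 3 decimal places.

2.253

P(θ) = 1 / (1 + exp(−a(θ − b)))
logit(0.17) = ln(0.17/0.83) = -1.5856
b = θ − logit/(a) = 1.12 − (-1.5856)/1.4000 = 2.2526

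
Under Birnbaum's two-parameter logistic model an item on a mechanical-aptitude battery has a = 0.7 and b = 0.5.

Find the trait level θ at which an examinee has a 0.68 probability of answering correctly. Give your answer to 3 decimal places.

1.577

P(θ) = 1 / (1 + exp(−a(θ − b)))
logit = ln(0.6800/0.3200) = 0.7538
θ = b + logit/(a) = 0.5 + 0.7538/0.7000 = 1.5768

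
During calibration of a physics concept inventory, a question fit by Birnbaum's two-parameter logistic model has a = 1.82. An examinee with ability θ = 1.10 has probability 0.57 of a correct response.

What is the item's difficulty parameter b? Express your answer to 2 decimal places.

P(θ) = 1 / (1 + exp(−a(θ − b)))
logit(0.57) = ln(0.57/0.43) = 0.2819
b = θ − logit/(a) = 1.10 − 0.2819/1.8200 = 0.9451

0.95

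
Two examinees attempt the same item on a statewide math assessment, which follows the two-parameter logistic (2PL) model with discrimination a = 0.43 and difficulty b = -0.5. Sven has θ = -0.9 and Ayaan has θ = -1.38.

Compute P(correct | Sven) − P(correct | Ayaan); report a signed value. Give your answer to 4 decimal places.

0.0506

P(θ) = 1 / (1 + exp(−a(θ − b)))
P(Sven) = 0.4571  [exponent -0.1720]
P(Ayaan) = 0.4065  [exponent -0.3784]
Difference = 0.4571 − 0.4065 = 0.0506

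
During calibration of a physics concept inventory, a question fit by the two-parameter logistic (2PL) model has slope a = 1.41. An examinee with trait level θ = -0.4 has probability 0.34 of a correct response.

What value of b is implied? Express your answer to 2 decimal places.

0.07

P(θ) = 1 / (1 + exp(−a(θ − b)))
logit(0.34) = ln(0.34/0.66) = -0.6633
b = θ − logit/(a) = -0.4 − (-0.6633)/1.4100 = 0.0704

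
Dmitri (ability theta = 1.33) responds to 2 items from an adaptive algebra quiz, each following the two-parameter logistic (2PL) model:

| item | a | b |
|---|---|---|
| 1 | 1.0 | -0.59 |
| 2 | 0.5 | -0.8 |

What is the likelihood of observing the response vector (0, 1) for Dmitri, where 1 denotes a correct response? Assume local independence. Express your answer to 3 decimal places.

0.095

P(theta) = 1 / (1 + exp(−a(theta − b)))
P_1 = 1/(1+e^{-1.9200}) = 0.8721
P_2 = 1/(1+e^{-1.0650}) = 0.7436
L = (1−P_1) × P_2 = 0.1279 × 0.7436 = 0.09508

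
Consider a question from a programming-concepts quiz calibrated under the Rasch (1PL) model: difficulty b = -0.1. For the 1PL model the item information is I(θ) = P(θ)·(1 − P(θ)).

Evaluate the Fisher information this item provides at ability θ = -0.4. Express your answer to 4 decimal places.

0.2445

P = 1/(1+e^{0.3000}) = 0.4256
P(1−P) = 0.4256 × 0.5744 = 0.2445
I = P(1−P) = 0.24446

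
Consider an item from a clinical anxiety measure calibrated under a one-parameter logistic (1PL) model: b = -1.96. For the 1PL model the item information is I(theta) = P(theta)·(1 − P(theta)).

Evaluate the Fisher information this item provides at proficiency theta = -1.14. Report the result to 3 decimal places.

P = 1/(1+e^{-0.8200}) = 0.6942
P(1−P) = 0.6942 × 0.3058 = 0.2123
I = P(1−P) = 0.21227

0.212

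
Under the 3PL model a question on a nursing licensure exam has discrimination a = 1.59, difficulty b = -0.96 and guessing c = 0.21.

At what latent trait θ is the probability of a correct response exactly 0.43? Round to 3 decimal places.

P(θ) = c + (1 − c) · 1 / (1 + exp(−a(θ − b)))
Remove guessing floor: (0.43 − 0.21)/(1 − 0.21) = 0.2785
logit = ln(0.2785/0.7215) = -0.9520
θ = b + logit/(a) = -0.96 + (-0.9520)/1.5900 = -1.5587

-1.559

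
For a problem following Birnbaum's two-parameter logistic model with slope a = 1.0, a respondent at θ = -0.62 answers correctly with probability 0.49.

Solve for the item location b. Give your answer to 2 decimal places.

P(θ) = 1 / (1 + exp(−a(θ − b)))
logit(0.49) = ln(0.49/0.51) = -0.0400
b = θ − logit/(a) = -0.62 − (-0.0400)/1.0000 = -0.5800

-0.58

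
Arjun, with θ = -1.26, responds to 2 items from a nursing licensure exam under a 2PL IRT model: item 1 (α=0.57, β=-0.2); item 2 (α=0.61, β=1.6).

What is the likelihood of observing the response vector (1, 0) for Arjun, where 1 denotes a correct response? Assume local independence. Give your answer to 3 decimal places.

0.301

P(θ) = 1 / (1 + exp(−α(θ − β)))
P_1 = 1/(1+e^{0.6042}) = 0.3534
P_2 = 1/(1+e^{1.7446}) = 0.1487
L = P_1 × (1−P_2) = 0.3534 × 0.8513 = 0.30082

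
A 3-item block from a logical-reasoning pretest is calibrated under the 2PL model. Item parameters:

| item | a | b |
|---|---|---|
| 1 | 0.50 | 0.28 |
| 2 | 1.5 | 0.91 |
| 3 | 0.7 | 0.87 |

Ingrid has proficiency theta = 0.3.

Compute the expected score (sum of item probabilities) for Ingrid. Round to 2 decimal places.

1.19

P(theta) = 1 / (1 + exp(−a(theta − b)))
P_1 = 1/(1+e^{-0.0100}) = 0.5025
P_2 = 1/(1+e^{0.9150}) = 0.2860
P_3 = 1/(1+e^{0.3990}) = 0.4016
E[score] = 0.5025 + 0.2860 + 0.4016 = 1.1900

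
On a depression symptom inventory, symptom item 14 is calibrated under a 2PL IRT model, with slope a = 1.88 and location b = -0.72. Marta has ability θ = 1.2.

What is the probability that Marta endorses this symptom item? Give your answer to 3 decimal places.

P(θ) = 1 / (1 + exp(−a(θ − b)))
Exponent: 1.88 × (1.2 − (-0.72)) = 3.6096
1/(1 + e^{-3.6096}) = 0.9737

0.974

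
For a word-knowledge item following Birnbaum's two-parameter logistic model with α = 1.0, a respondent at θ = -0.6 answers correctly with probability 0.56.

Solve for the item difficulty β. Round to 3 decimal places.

P(θ) = 1 / (1 + exp(−α(θ − β)))
logit(0.56) = ln(0.56/0.44) = 0.2412
β = θ − logit/(α) = -0.6 − 0.2412/1.0000 = -0.8412

-0.841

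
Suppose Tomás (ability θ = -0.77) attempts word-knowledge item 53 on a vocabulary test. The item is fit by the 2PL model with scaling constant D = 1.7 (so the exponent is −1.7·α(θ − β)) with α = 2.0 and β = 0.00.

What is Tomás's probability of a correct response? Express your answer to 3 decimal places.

0.068

P(θ) = 1 / (1 + exp(−D·α(θ − β)))
Exponent: 1.7 × 2.0 × (-0.77 − 0.00) = -2.6180
1/(1 + e^{2.6180}) = 0.0680
P = 0.0680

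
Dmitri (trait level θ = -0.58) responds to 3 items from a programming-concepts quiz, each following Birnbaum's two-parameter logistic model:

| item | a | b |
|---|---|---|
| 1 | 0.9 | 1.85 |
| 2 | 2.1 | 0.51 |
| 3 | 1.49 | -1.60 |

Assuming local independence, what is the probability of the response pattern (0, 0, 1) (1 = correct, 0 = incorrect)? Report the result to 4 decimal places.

0.6698

P(θ) = 1 / (1 + exp(−a(θ − b)))
P_1 = 1/(1+e^{2.1870}) = 0.1009
P_2 = 1/(1+e^{2.2890}) = 0.0920
P_3 = 1/(1+e^{-1.5198}) = 0.8205
L = (1−P_1) × (1−P_2) × P_3 = 0.8991 × 0.9080 × 0.8205 = 0.66980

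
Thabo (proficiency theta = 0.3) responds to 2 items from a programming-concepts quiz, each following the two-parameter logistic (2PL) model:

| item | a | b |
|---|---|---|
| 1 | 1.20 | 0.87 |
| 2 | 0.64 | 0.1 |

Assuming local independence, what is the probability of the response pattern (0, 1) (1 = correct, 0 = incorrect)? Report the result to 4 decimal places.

0.3536

P(theta) = 1 / (1 + exp(−a(theta − b)))
P_1 = 1/(1+e^{0.6840}) = 0.3354
P_2 = 1/(1+e^{-0.1280}) = 0.5320
L = (1−P_1) × P_2 = 0.6646 × 0.5320 = 0.35355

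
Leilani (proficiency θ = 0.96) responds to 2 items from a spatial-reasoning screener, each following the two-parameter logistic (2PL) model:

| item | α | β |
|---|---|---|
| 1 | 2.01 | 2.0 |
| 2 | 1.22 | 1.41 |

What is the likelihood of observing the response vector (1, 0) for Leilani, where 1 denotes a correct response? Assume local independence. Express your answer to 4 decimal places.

0.0698

P(θ) = 1 / (1 + exp(−α(θ − β)))
P_1 = 1/(1+e^{2.0904}) = 0.1100
P_2 = 1/(1+e^{0.5490}) = 0.3661
L = P_1 × (1−P_2) = 0.1100 × 0.6339 = 0.06975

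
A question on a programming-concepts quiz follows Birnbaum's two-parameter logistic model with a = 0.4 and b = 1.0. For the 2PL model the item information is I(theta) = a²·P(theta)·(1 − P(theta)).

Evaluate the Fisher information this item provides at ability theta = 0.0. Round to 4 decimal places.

0.0384

P = 1/(1+e^{0.4000}) = 0.4013
P(1−P) = 0.4013 × 0.5987 = 0.2403
I = a² × P(1−P) = 0.4² × 0.2403 = 0.03844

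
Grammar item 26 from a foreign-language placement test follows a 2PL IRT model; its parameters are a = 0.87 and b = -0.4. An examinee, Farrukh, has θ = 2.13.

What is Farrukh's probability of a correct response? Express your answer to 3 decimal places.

0.900

P(θ) = 1 / (1 + exp(−a(θ − b)))
Exponent: 0.87 × (2.13 − (-0.4)) = 2.2011
1/(1 + e^{-2.2011}) = 0.9003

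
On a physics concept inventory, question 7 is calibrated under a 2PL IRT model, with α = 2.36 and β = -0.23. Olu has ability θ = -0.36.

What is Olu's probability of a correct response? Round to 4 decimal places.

0.4239

P(θ) = 1 / (1 + exp(−α(θ − β)))
Exponent: 2.36 × (-0.36 − (-0.23)) = -0.3068
1/(1 + e^{0.3068}) = 0.4239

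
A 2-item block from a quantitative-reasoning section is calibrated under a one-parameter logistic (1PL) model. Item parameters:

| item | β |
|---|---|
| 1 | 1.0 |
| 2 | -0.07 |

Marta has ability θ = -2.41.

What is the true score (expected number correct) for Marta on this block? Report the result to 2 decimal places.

P(θ) = 1 / (1 + exp(−(θ − β)))
P_1 = 1/(1+e^{3.4100}) = 0.0320
P_2 = 1/(1+e^{2.3400}) = 0.0879
E[score] = 0.0320 + 0.0879 = 0.1198

0.12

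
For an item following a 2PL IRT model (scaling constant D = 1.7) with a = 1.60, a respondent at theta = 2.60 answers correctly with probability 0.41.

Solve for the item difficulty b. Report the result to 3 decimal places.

2.734

P(theta) = 1 / (1 + exp(−D·a(theta − b)))
logit(0.41) = ln(0.41/0.59) = -0.3640
b = theta − logit/(1.7·a) = 2.60 − (-0.3640)/2.7200 = 2.7338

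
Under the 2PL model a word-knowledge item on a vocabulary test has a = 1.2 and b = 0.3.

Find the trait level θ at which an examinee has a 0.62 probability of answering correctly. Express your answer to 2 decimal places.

0.71

P(θ) = 1 / (1 + exp(−a(θ − b)))
logit = ln(0.6200/0.3800) = 0.4895
θ = b + logit/(a) = 0.3 + 0.4895/1.2000 = 0.7080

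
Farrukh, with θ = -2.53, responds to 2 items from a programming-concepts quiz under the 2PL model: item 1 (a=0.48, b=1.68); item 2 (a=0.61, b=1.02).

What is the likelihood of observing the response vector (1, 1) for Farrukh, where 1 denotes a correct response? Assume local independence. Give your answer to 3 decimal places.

P(θ) = 1 / (1 + exp(−a(θ − b)))
P_1 = 1/(1+e^{2.0208}) = 0.1170
P_2 = 1/(1+e^{2.1655}) = 0.1029
L = P_1 × P_2 = 0.1170 × 0.1029 = 0.01204

0.012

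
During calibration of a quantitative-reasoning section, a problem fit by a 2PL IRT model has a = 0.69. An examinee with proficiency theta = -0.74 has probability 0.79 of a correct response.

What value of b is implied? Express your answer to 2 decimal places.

-2.66

P(theta) = 1 / (1 + exp(−a(theta − b)))
logit(0.79) = ln(0.79/0.21) = 1.3249
b = theta − logit/(a) = -0.74 − 1.3249/0.6900 = -2.6602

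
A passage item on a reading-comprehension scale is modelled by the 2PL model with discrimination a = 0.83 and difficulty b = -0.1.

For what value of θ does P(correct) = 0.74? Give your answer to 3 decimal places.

P(θ) = 1 / (1 + exp(−a(θ − b)))
logit = ln(0.7400/0.2600) = 1.0460
θ = b + logit/(a) = -0.1 + 1.0460/0.8300 = 1.1602

1.160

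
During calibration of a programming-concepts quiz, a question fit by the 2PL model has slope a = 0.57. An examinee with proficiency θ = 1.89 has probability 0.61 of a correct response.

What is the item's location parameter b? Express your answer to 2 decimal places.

P(θ) = 1 / (1 + exp(−a(θ − b)))
logit(0.61) = ln(0.61/0.39) = 0.4473
b = θ − logit/(a) = 1.89 − 0.4473/0.5700 = 1.1052

1.11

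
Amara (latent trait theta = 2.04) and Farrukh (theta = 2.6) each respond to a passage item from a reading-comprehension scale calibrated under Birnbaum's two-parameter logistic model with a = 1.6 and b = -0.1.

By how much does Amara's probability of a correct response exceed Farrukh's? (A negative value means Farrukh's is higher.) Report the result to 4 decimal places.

-0.0184

P(theta) = 1 / (1 + exp(−a(theta − b)))
P(Amara) = 0.9684  [exponent 3.4240]
P(Farrukh) = 0.9869  [exponent 4.3200]
Difference = 0.9684 − 0.9869 = -0.0184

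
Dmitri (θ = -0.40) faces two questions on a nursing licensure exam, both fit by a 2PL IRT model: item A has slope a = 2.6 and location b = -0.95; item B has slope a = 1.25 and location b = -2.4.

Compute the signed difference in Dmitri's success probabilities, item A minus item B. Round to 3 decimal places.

-0.117

P(θ) = 1 / (1 + exp(−a(θ − b)))
P_A = 0.8069
P_B = 0.9241
P_A − P_B = -0.1172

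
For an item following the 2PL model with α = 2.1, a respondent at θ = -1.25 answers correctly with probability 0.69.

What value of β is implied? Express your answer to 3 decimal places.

P(θ) = 1 / (1 + exp(−α(θ − β)))
logit(0.69) = ln(0.69/0.31) = 0.8001
β = θ − logit/(α) = -1.25 − 0.8001/2.1000 = -1.6310

-1.631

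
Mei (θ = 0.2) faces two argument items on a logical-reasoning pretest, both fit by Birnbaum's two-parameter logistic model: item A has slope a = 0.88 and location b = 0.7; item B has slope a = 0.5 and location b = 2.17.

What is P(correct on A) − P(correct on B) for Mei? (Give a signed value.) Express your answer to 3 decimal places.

P(θ) = 1 / (1 + exp(−a(θ − b)))
P_A = 0.3917
P_B = 0.2719
P_A − P_B = 0.1198

0.120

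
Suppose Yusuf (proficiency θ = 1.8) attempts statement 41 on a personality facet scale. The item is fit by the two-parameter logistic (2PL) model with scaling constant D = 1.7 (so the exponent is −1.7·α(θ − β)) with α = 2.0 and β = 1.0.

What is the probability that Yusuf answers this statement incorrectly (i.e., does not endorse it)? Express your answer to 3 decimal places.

P(θ) = 1 / (1 + exp(−D·α(θ − β)))
Exponent: 1.7 × 2.0 × (1.8 − 1.0) = 2.7200
1/(1 + e^{-2.7200}) = 0.9382
P = 0.9382
P(incorrect) = 1 − 0.9382 = 0.0618

0.062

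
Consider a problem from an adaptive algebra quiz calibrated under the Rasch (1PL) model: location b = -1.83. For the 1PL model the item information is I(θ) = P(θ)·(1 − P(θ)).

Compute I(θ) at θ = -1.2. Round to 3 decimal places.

P = 1/(1+e^{-0.6300}) = 0.6525
P(1−P) = 0.6525 × 0.3475 = 0.2267
I = P(1−P) = 0.22675

0.227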